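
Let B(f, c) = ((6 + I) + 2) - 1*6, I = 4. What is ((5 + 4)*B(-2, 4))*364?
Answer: 19656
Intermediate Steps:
B(f, c) = 6 (B(f, c) = ((6 + 4) + 2) - 1*6 = (10 + 2) - 6 = 12 - 6 = 6)
((5 + 4)*B(-2, 4))*364 = ((5 + 4)*6)*364 = (9*6)*364 = 54*364 = 19656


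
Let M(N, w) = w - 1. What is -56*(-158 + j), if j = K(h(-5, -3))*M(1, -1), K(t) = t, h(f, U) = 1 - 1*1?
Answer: 8848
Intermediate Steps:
M(N, w) = -1 + w
h(f, U) = 0 (h(f, U) = 1 - 1 = 0)
j = 0 (j = 0*(-1 - 1) = 0*(-2) = 0)
-56*(-158 + j) = -56*(-158 + 0) = -56*(-158) = 8848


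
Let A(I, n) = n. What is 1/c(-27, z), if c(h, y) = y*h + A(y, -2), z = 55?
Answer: -1/1487 ≈ -0.00067249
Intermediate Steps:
c(h, y) = -2 + h*y (c(h, y) = y*h - 2 = h*y - 2 = -2 + h*y)
1/c(-27, z) = 1/(-2 - 27*55) = 1/(-2 - 1485) = 1/(-1487) = -1/1487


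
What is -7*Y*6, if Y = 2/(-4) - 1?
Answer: 63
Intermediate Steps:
Y = -3/2 (Y = 2*(-1/4) - 1 = -1/2 - 1 = -3/2 ≈ -1.5000)
-7*Y*6 = -7*(-3/2)*6 = (21/2)*6 = 63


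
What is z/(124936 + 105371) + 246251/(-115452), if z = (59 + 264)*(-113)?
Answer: -20309070535/8863134588 ≈ -2.2914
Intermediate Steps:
z = -36499 (z = 323*(-113) = -36499)
z/(124936 + 105371) + 246251/(-115452) = -36499/(124936 + 105371) + 246251/(-115452) = -36499/230307 + 246251*(-1/115452) = -36499*1/230307 - 246251/115452 = -36499/230307 - 246251/115452 = -20309070535/8863134588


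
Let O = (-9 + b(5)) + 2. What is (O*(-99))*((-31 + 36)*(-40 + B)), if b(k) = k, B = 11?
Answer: -28710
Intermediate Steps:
O = -2 (O = (-9 + 5) + 2 = -4 + 2 = -2)
(O*(-99))*((-31 + 36)*(-40 + B)) = (-2*(-99))*((-31 + 36)*(-40 + 11)) = 198*(5*(-29)) = 198*(-145) = -28710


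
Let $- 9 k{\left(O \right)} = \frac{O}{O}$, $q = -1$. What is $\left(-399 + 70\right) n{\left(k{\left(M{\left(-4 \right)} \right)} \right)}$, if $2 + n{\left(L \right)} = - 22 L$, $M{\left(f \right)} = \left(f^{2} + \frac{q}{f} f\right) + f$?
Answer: $- \frac{1316}{9} \approx -146.22$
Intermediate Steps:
$M{\left(f \right)} = -1 + f + f^{2}$ ($M{\left(f \right)} = \left(f^{2} + - \frac{1}{f} f\right) + f = \left(f^{2} - 1\right) + f = \left(-1 + f^{2}\right) + f = -1 + f + f^{2}$)
$k{\left(O \right)} = - \frac{1}{9}$ ($k{\left(O \right)} = - \frac{O \frac{1}{O}}{9} = \left(- \frac{1}{9}\right) 1 = - \frac{1}{9}$)
$n{\left(L \right)} = -2 - 22 L$
$\left(-399 + 70\right) n{\left(k{\left(M{\left(-4 \right)} \right)} \right)} = \left(-399 + 70\right) \left(-2 - - \frac{22}{9}\right) = - 329 \left(-2 + \frac{22}{9}\right) = \left(-329\right) \frac{4}{9} = - \frac{1316}{9}$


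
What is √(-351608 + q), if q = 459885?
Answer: √108277 ≈ 329.05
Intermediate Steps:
√(-351608 + q) = √(-351608 + 459885) = √108277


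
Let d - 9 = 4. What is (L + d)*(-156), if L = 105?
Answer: -18408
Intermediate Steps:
d = 13 (d = 9 + 4 = 13)
(L + d)*(-156) = (105 + 13)*(-156) = 118*(-156) = -18408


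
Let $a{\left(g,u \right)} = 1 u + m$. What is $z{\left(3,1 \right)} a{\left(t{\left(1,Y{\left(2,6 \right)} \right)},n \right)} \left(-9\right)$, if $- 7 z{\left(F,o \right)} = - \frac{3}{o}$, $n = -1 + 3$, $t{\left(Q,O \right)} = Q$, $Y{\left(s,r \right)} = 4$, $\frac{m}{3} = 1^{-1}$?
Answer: $- \frac{135}{7} \approx -19.286$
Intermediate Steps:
$m = 3$ ($m = \frac{3}{1} = 3 \cdot 1 = 3$)
$n = 2$
$z{\left(F,o \right)} = \frac{3}{7 o}$ ($z{\left(F,o \right)} = - \frac{\left(-3\right) \frac{1}{o}}{7} = \frac{3}{7 o}$)
$a{\left(g,u \right)} = 3 + u$ ($a{\left(g,u \right)} = 1 u + 3 = u + 3 = 3 + u$)
$z{\left(3,1 \right)} a{\left(t{\left(1,Y{\left(2,6 \right)} \right)},n \right)} \left(-9\right) = \frac{3}{7 \cdot 1} \left(3 + 2\right) \left(-9\right) = \frac{3}{7} \cdot 1 \cdot 5 \left(-9\right) = \frac{3}{7} \cdot 5 \left(-9\right) = \frac{15}{7} \left(-9\right) = - \frac{135}{7}$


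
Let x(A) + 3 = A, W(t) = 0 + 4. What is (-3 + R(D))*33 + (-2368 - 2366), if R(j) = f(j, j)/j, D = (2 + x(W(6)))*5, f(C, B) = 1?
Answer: -24154/5 ≈ -4830.8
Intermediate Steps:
W(t) = 4
x(A) = -3 + A
D = 15 (D = (2 + (-3 + 4))*5 = (2 + 1)*5 = 3*5 = 15)
R(j) = 1/j
(-3 + R(D))*33 + (-2368 - 2366) = (-3 + 1/15)*33 + (-2368 - 2366) = (-3 + 1/15)*33 - 4734 = -44/15*33 - 4734 = -484/5 - 4734 = -24154/5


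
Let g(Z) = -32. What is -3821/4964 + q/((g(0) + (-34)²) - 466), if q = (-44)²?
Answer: 3548043/1633156 ≈ 2.1725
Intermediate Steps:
q = 1936
-3821/4964 + q/((g(0) + (-34)²) - 466) = -3821/4964 + 1936/((-32 + (-34)²) - 466) = -3821*1/4964 + 1936/((-32 + 1156) - 466) = -3821/4964 + 1936/(1124 - 466) = -3821/4964 + 1936/658 = -3821/4964 + 1936*(1/658) = -3821/4964 + 968/329 = 3548043/1633156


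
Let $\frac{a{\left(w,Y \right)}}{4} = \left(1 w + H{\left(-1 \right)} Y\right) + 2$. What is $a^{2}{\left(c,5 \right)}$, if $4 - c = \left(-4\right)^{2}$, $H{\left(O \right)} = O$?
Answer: $3600$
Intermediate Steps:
$c = -12$ ($c = 4 - \left(-4\right)^{2} = 4 - 16 = -12$)
$a{\left(w,Y \right)} = 8 - 4 Y + 4 w$ ($a{\left(w,Y \right)} = 4 \left(\left(1 w - Y\right) + 2\right) = 4 \left(\left(w - Y\right) + 2\right) = 4 \left(2 + w - Y\right) = 8 - 4 Y + 4 w$)
$a^{2}{\left(c,5 \right)} = \left(8 - 20 + 4 \left(-12\right)\right)^{2} = \left(8 - 20 - 48\right)^{2} = \left(-60\right)^{2} = 3600$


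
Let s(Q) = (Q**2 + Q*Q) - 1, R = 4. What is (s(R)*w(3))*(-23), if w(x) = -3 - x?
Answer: 4278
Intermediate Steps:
s(Q) = -1 + 2*Q**2 (s(Q) = (Q**2 + Q**2) - 1 = 2*Q**2 - 1 = -1 + 2*Q**2)
(s(R)*w(3))*(-23) = ((-1 + 2*4**2)*(-3 - 1*3))*(-23) = ((-1 + 2*16)*(-3 - 3))*(-23) = ((-1 + 32)*(-6))*(-23) = (31*(-6))*(-23) = -186*(-23) = 4278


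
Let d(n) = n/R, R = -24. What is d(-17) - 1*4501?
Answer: -108007/24 ≈ -4500.3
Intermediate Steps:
d(n) = -n/24 (d(n) = n/(-24) = n*(-1/24) = -n/24)
d(-17) - 1*4501 = -1/24*(-17) - 1*4501 = 17/24 - 4501 = -108007/24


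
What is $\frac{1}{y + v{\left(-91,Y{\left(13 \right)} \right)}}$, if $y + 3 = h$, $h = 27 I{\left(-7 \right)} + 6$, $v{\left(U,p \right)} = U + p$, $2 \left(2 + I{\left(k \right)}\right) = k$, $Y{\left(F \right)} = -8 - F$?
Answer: $- \frac{2}{515} \approx -0.0038835$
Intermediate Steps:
$I{\left(k \right)} = -2 + \frac{k}{2}$
$h = - \frac{285}{2}$ ($h = 27 \left(-2 + \frac{1}{2} \left(-7\right)\right) + 6 = 27 \left(-2 - \frac{7}{2}\right) + 6 = 27 \left(- \frac{11}{2}\right) + 6 = - \frac{297}{2} + 6 = - \frac{285}{2} \approx -142.5$)
$y = - \frac{291}{2}$ ($y = -3 - \frac{285}{2} = - \frac{291}{2} \approx -145.5$)
$\frac{1}{y + v{\left(-91,Y{\left(13 \right)} \right)}} = \frac{1}{- \frac{291}{2} - 112} = \frac{1}{- \frac{515}{2}} = - \frac{2}{515}$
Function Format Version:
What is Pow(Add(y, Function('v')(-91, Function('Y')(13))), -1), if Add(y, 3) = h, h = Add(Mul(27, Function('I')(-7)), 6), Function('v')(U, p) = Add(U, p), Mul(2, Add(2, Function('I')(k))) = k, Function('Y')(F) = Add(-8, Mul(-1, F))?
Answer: Rational(-2, 515) ≈ -0.0038835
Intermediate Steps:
Function('I')(k) = Add(-2, Mul(Rational(1, 2), k))
h = Rational(-285, 2) (h = Add(Mul(27, Add(-2, Mul(Rational(1, 2), -7))), 6) = Add(Mul(27, Add(-2, Rational(-7, 2))), 6) = Add(Mul(27, Rational(-11, 2)), 6) = Add(Rational(-297, 2), 6) = Rational(-285, 2) ≈ -142.50)
y = Rational(-291, 2) (y = Add(-3, Rational(-285, 2)) = Rational(-291, 2) ≈ -145.50)
Pow(Add(y, Function('v')(-91, Function('Y')(13))), -1) = Pow(Add(Rational(-291, 2), Add(-91, Add(-8, Mul(-1, 13)))), -1) = Pow(Add(Rational(-291, 2), Add(-91, Add(-8, -13))), -1) = Pow(Add(Rational(-291, 2), Add(-91, -21)), -1) = Pow(Add(Rational(-291, 2), -112), -1) = Pow(Rational(-515, 2), -1) = Rational(-2, 515)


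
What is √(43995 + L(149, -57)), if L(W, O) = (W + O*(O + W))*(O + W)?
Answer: I*√424745 ≈ 651.72*I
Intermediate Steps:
L(W, O) = (O + W)*(W + O*(O + W))
√(43995 + L(149, -57)) = √(43995 + ((-57)³ + 149² - 57*149 - 57*149² + 2*149*(-57)²)) = √(43995 + (-185193 + 22201 - 8493 - 57*22201 + 2*149*3249)) = √(43995 + (-185193 + 22201 - 8493 - 1265457 + 968202)) = √(43995 - 468740) = √(-424745) = I*√424745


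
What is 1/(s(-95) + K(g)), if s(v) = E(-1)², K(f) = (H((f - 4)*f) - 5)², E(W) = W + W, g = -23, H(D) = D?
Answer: 1/379460 ≈ 2.6353e-6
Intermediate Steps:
E(W) = 2*W
K(f) = (-5 + f*(-4 + f))² (K(f) = ((f - 4)*f - 5)² = ((-4 + f)*f - 5)² = (f*(-4 + f) - 5)² = (-5 + f*(-4 + f))²)
s(v) = 4 (s(v) = (2*(-1))² = (-2)² = 4)
1/(s(-95) + K(g)) = 1/(4 + (-5 - 23*(-4 - 23))²) = 1/(4 + (-5 - 23*(-27))²) = 1/(4 + (-5 + 621)²) = 1/(4 + 616²) = 1/(4 + 379456) = 1/379460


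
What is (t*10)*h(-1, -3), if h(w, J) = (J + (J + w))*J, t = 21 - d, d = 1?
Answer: 4200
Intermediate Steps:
t = 20 (t = 21 - 1*1 = 21 - 1 = 20)
h(w, J) = J*(w + 2*J) (h(w, J) = (w + 2*J)*J = J*(w + 2*J))
(t*10)*h(-1, -3) = (20*10)*(-3*(-1 + 2*(-3))) = 200*(-3*(-1 - 6)) = 200*(-3*(-7)) = 200*21 = 4200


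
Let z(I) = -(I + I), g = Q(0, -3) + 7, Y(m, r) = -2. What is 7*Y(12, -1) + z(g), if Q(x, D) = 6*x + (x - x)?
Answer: -28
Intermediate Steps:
Q(x, D) = 6*x (Q(x, D) = 6*x + 0 = 6*x)
g = 7 (g = 6*0 + 7 = 0 + 7 = 7)
z(I) = -2*I
7*Y(12, -1) + z(g) = 7*(-2) - 2*7 = -14 - 14 = -28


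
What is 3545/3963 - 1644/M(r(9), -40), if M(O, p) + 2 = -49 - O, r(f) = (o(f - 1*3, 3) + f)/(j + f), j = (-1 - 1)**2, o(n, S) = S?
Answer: 9676679/297225 ≈ 32.557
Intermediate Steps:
j = 4 (j = (-2)**2 = 4)
r(f) = (3 + f)/(4 + f)
M(O, p) = -51 - O (M(O, p) = -2 + (-49 - O) = -51 - O)
3545/3963 - 1644/M(r(9), -40) = 3545/3963 - 1644/(-51 - (3 + 9)/(4 + 9)) = 3545*(1/3963) - 1644/(-51 - 12/13) = 3545/3963 - 1644/(-51 - 12/13) = 3545/3963 - 1644/(-675/13) = 3545/3963 - 1644*(-13/675) = 3545/3963 + 7124/225 = 9676679/297225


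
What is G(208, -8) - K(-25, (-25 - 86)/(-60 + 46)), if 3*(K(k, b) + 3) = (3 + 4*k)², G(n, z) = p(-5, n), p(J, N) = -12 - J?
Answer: -9421/3 ≈ -3140.3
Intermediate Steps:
G(n, z) = -7 (G(n, z) = -12 - 1*(-5) = -12 + 5 = -7)
K(k, b) = -3 + (3 + 4*k)²/3
G(208, -8) - K(-25, (-25 - 86)/(-60 + 46)) = -7 - (-3 + (3 + 4*(-25))²/3) = -7 - (-3 + (3 - 100)²/3) = -7 - (-3 + (⅓)*(-97)²) = -7 - (-3 + (⅓)*9409) = -7 - (-3 + 9409/3) = -7 - 1*9400/3 = -7 - 9400/3 = -9421/3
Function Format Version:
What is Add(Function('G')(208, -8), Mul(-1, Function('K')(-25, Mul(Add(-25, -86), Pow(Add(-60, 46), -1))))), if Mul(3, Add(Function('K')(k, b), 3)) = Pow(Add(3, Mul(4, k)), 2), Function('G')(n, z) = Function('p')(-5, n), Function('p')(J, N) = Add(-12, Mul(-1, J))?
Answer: Rational(-9421, 3) ≈ -3140.3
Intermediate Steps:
Function('G')(n, z) = -7 (Function('G')(n, z) = Add(-12, Mul(-1, -5)) = Add(-12, 5) = -7)
Function('K')(k, b) = Add(-3, Mul(Rational(1, 3), Pow(Add(3, Mul(4, k)), 2)))
Add(Function('G')(208, -8), Mul(-1, Function('K')(-25, Mul(Add(-25, -86), Pow(Add(-60, 46), -1))))) = Add(-7, Mul(-1, Add(-3, Mul(Rational(1, 3), Pow(Add(3, Mul(4, -25)), 2))))) = Add(-7, Mul(-1, Add(-3, Mul(Rational(1, 3), Pow(Add(3, -100), 2))))) = Add(-7, Mul(-1, Add(-3, Mul(Rational(1, 3), Pow(-97, 2))))) = Add(-7, Mul(-1, Add(-3, Mul(Rational(1, 3), 9409)))) = Add(-7, Mul(-1, Add(-3, Rational(9409, 3)))) = Add(-7, Mul(-1, Rational(9400, 3))) = Add(-7, Rational(-9400, 3)) = Rational(-9421, 3)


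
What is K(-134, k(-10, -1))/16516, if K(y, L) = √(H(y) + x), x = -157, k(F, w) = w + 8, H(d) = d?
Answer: I*√291/16516 ≈ 0.0010329*I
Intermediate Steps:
k(F, w) = 8 + w
K(y, L) = √(-157 + y) (K(y, L) = √(y - 157) = √(-157 + y))
K(-134, k(-10, -1))/16516 = √(-157 - 134)/16516 = √(-291)*(1/16516) = (I*√291)*(1/16516) = I*√291/16516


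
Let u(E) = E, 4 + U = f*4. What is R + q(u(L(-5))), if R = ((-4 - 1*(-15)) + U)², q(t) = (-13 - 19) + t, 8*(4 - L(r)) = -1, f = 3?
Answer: 2665/8 ≈ 333.13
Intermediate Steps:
L(r) = 33/8 (L(r) = 4 - ⅛*(-1) = 4 + ⅛ = 33/8)
U = 8 (U = -4 + 3*4 = -4 + 12 = 8)
q(t) = -32 + t
R = 361 (R = ((-4 - 1*(-15)) + 8)² = ((-4 + 15) + 8)² = (11 + 8)² = 19² = 361)
R + q(u(L(-5))) = 361 + (-32 + 33/8) = 361 - 223/8 = 2665/8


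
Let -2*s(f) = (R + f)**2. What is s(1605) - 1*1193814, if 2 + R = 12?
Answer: -4995853/2 ≈ -2.4979e+6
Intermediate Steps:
R = 10 (R = -2 + 12 = 10)
s(f) = -(10 + f)**2/2
s(1605) - 1*1193814 = -(10 + 1605)**2/2 - 1*1193814 = -1/2*1615**2 - 1193814 = -1/2*2608225 - 1193814 = -2608225/2 - 1193814 = -4995853/2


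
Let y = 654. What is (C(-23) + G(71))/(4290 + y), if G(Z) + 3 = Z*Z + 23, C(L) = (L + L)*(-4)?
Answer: 5245/4944 ≈ 1.0609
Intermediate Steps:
C(L) = -8*L (C(L) = (2*L)*(-4) = -8*L)
G(Z) = 20 + Z² (G(Z) = -3 + (Z*Z + 23) = -3 + (Z² + 23) = -3 + (23 + Z²) = 20 + Z²)
(C(-23) + G(71))/(4290 + y) = (-8*(-23) + (20 + 71²))/(4290 + 654) = (184 + (20 + 5041))/4944 = (184 + 5061)*(1/4944) = 5245*(1/4944) = 5245/4944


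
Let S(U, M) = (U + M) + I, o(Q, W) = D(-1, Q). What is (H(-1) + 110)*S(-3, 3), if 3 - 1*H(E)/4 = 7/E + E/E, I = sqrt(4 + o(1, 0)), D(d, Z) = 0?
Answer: 292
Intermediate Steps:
o(Q, W) = 0
I = 2 (I = sqrt(4 + 0) = sqrt(4) = 2)
S(U, M) = 2 + M + U (S(U, M) = (U + M) + 2 = (M + U) + 2 = 2 + M + U)
H(E) = 8 - 28/E (H(E) = 12 - 4*(7/E + E/E) = 12 - 4*(7/E + 1) = 12 - 4*(1 + 7/E) = 12 + (-4 - 28/E) = 8 - 28/E)
(H(-1) + 110)*S(-3, 3) = ((8 - 28/(-1)) + 110)*(2 + 3 - 3) = ((8 - 28*(-1)) + 110)*2 = ((8 + 28) + 110)*2 = (36 + 110)*2 = 146*2 = 292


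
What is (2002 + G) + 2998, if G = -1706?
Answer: 3294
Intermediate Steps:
(2002 + G) + 2998 = (2002 - 1706) + 2998 = 296 + 2998 = 3294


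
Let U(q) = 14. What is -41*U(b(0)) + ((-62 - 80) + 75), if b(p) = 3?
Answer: -641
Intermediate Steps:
-41*U(b(0)) + ((-62 - 80) + 75) = -41*14 + ((-62 - 80) + 75) = -574 + (-142 + 75) = -574 - 67 = -641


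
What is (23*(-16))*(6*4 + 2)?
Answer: -9568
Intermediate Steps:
(23*(-16))*(6*4 + 2) = -368*(24 + 2) = -368*26 = -9568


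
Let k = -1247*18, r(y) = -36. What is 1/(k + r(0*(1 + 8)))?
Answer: -1/22482 ≈ -4.4480e-5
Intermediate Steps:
k = -22446
1/(k + r(0*(1 + 8))) = 1/(-22446 - 36) = 1/(-22482) = -1/22482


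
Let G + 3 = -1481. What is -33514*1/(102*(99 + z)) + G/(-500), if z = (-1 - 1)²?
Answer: -145762/656625 ≈ -0.22199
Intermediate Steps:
G = -1484 (G = -3 - 1481 = -1484)
z = 4 (z = (-2)² = 4)
-33514*1/(102*(99 + z)) + G/(-500) = -33514*1/(102*(99 + 4)) - 1484/(-500) = -33514/(103*102) - 1484*(-1/500) = -33514/10506 + 371/125 = -33514*1/10506 + 371/125 = -16757/5253 + 371/125 = -145762/656625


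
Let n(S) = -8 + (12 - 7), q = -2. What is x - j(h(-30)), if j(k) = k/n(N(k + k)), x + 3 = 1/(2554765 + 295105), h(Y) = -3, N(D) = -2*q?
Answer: -11399479/2849870 ≈ -4.0000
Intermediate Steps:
N(D) = 4 (N(D) = -2*(-2) = 4)
x = -8549609/2849870 (x = -3 + 1/(2554765 + 295105) = -3 + 1/2849870 = -8549609/2849870 ≈ -3.0000)
n(S) = -3 (n(S) = -8 + 5 = -3)
j(k) = -k/3 (j(k) = k/(-3) = k*(-⅓) = -k/3)
x - j(h(-30)) = -8549609/2849870 - (-1)*(-3)/3 = -8549609/2849870 - 1*1 = -8549609/2849870 - 1 = -11399479/2849870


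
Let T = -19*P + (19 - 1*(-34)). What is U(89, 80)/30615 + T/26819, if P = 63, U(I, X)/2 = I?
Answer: -2326906/63158745 ≈ -0.036842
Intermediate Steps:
U(I, X) = 2*I
T = -1144 (T = -19*63 + (19 - 1*(-34)) = -1197 + (19 + 34) = -1197 + 53 = -1144)
U(89, 80)/30615 + T/26819 = (2*89)/30615 - 1144/26819 = 178*(1/30615) - 1144*1/26819 = 178/30615 - 88/2063 = -2326906/63158745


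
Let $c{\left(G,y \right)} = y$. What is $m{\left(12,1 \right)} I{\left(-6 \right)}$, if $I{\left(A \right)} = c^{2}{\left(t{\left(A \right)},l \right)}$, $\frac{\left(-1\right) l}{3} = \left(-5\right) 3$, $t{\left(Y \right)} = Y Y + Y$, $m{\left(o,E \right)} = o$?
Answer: $24300$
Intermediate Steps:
$t{\left(Y \right)} = Y + Y^{2}$ ($t{\left(Y \right)} = Y^{2} + Y = Y + Y^{2}$)
$l = 45$ ($l = - 3 \left(\left(-5\right) 3\right) = \left(-3\right) \left(-15\right) = 45$)
$I{\left(A \right)} = 2025$ ($I{\left(A \right)} = 45^{2} = 2025$)
$m{\left(12,1 \right)} I{\left(-6 \right)} = 12 \cdot 2025 = 24300$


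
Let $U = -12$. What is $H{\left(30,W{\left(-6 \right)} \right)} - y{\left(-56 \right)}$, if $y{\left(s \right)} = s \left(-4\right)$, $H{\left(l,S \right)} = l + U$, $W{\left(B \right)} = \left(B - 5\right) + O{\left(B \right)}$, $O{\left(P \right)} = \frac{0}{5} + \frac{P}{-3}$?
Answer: $-206$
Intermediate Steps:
$O{\left(P \right)} = - \frac{P}{3}$ ($O{\left(P \right)} = 0 \cdot \frac{1}{5} + P \left(- \frac{1}{3}\right) = 0 - \frac{P}{3} = - \frac{P}{3}$)
$W{\left(B \right)} = -5 + \frac{2 B}{3}$ ($W{\left(B \right)} = \left(B - 5\right) - \frac{B}{3} = \left(-5 + B\right) - \frac{B}{3} = -5 + \frac{2 B}{3}$)
$H{\left(l,S \right)} = -12 + l$ ($H{\left(l,S \right)} = l - 12 = -12 + l$)
$y{\left(s \right)} = - 4 s$
$H{\left(30,W{\left(-6 \right)} \right)} - y{\left(-56 \right)} = \left(-12 + 30\right) - \left(-4\right) \left(-56\right) = 18 - 224 = -206$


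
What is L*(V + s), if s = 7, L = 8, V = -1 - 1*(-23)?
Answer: 232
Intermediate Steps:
V = 22 (V = -1 + 23 = 22)
L*(V + s) = 8*(22 + 7) = 8*29 = 232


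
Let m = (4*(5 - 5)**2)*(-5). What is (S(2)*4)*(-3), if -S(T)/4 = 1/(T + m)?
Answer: 24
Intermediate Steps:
m = 0 (m = (4*0**2)*(-5) = (4*0)*(-5) = 0*(-5) = 0)
S(T) = -4/T (S(T) = -4/(T + 0) = -4/T)
(S(2)*4)*(-3) = (-4/2*4)*(-3) = (-4*1/2*4)*(-3) = -2*4*(-3) = -8*(-3) = 24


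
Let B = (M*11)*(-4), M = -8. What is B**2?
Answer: 123904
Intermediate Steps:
B = 352 (B = -8*11*(-4) = -88*(-4) = 352)
B**2 = 352**2 = 123904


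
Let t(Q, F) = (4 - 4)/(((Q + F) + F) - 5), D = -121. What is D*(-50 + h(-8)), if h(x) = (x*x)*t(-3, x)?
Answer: 6050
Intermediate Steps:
t(Q, F) = 0 (t(Q, F) = 0/(((F + Q) + F) - 5) = 0/((Q + 2*F) - 5) = 0/(-5 + Q + 2*F) = 0)
h(x) = 0 (h(x) = (x*x)*0 = x²*0 = 0)
D*(-50 + h(-8)) = -121*(-50 + 0) = -121*(-50) = 6050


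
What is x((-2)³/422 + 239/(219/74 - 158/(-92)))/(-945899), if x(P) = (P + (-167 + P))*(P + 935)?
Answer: 22542750172917189/333538387955555800 ≈ 0.067587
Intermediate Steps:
x(P) = (-167 + 2*P)*(935 + P)
x((-2)³/422 + 239/(219/74 - 158/(-92)))/(-945899) = (-156145 + 2*((-2)³/422 + 239/(219/74 - 158/(-92)))² + 1703*((-2)³/422 + 239/(219/74 - 158/(-92))))/(-945899) = (-156145 + 2*(-8*1/422 + 239/(219*(1/74) - 158*(-1/92)))² + 1703*(-8*1/422 + 239/(219*(1/74) - 158*(-1/92))))*(-1/945899) = (-156145 + 2*(-4/211 + 239/(219/74 + 79/46))² + 1703*(-4/211 + 239/(219/74 + 79/46)))*(-1/945899) = (-156145 + 2*(-4/211 + 239/(3980/851))² + 1703*(-4/211 + 239/(3980/851)))*(-1/945899) = (-156145 + 2*(-4/211 + 239*(851/3980))² + 1703*(-4/211 + 239*(851/3980)))*(-1/945899) = (-156145 + 2*(-4/211 + 203389/3980)² + 1703*(-4/211 + 203389/3980))*(-1/945899) = (-156145 + 2*(42899159/839780)² + 1703*(42899159/839780))*(-1/945899) = (-156145 + 2*(1840337842907281/705230448400) + 73057267777/839780)*(-1/945899) = (-156145 + 1840337842907281/352615224200 + 73057267777/839780)*(-1/945899) = -22542750172917189/352615224200*(-1/945899) = 22542750172917189/333538387955555800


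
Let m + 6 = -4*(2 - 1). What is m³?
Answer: -1000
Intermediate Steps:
m = -10 (m = -6 - 4*(2 - 1) = -6 - 4*1 = -6 - 4 = -10)
m³ = (-10)³ = -1000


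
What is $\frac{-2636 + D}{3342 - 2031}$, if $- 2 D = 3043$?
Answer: $- \frac{8315}{2622} \approx -3.1712$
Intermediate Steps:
$D = - \frac{3043}{2}$ ($D = \left(- \frac{1}{2}\right) 3043 = - \frac{3043}{2} \approx -1521.5$)
$\frac{-2636 + D}{3342 - 2031} = \frac{-2636 - \frac{3043}{2}}{3342 - 2031} = - \frac{8315}{2 \cdot 1311} = \left(- \frac{8315}{2}\right) \frac{1}{1311} = - \frac{8315}{2622}$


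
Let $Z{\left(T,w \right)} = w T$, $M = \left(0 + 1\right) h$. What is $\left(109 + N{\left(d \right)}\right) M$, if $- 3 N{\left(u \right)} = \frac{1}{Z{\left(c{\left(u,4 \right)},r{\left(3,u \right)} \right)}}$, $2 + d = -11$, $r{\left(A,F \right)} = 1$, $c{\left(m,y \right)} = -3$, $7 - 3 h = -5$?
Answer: $\frac{3928}{9} \approx 436.44$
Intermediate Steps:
$h = 4$ ($h = \frac{7}{3} - - \frac{5}{3} = \frac{7}{3} + \frac{5}{3} = 4$)
$M = 4$ ($M = \left(0 + 1\right) 4 = 1 \cdot 4 = 4$)
$d = -13$ ($d = -2 - 11 = -13$)
$Z{\left(T,w \right)} = T w$
$N{\left(u \right)} = \frac{1}{9}$ ($N{\left(u \right)} = - \frac{1}{3 \left(\left(-3\right) 1\right)} = - \frac{1}{3 \left(-3\right)} = \left(- \frac{1}{3}\right) \left(- \frac{1}{3}\right) = \frac{1}{9}$)
$\left(109 + N{\left(d \right)}\right) M = \left(109 + \frac{1}{9}\right) 4 = \frac{982}{9} \cdot 4 = \frac{3928}{9}$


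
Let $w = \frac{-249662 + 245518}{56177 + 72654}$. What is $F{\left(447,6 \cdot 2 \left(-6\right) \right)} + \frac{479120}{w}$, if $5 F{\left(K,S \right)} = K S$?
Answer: $- \frac{19297557131}{1295} \approx -1.4902 \cdot 10^{7}$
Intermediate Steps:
$F{\left(K,S \right)} = \frac{K S}{5}$
$w = - \frac{4144}{128831} \approx -0.032166$
$F{\left(447,6 \cdot 2 \left(-6\right) \right)} + \frac{479120}{w} = \frac{1}{5} \cdot 447 \cdot 6 \cdot 2 \left(-6\right) + \frac{479120}{- \frac{4144}{128831}} = \frac{1}{5} \cdot 447 \cdot 12 \left(-6\right) + 479120 \left(- \frac{128831}{4144}\right) = \frac{1}{5} \cdot 447 \left(-72\right) - \frac{3857844295}{259} = - \frac{32184}{5} - \frac{3857844295}{259} = - \frac{19297557131}{1295}$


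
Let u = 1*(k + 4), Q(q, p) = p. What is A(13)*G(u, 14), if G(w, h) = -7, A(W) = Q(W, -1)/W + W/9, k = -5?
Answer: -1120/117 ≈ -9.5726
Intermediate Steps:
u = -1 (u = 1*(-5 + 4) = 1*(-1) = -1)
A(W) = -1/W + W/9
A(13)*G(u, 14) = (-1/13 + (⅑)*13)*(-7) = (-1*1/13 + 13/9)*(-7) = (-1/13 + 13/9)*(-7) = (160/117)*(-7) = -1120/117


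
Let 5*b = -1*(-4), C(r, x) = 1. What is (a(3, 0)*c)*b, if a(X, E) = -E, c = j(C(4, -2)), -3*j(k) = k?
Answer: 0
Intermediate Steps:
b = ⅘ (b = (-1*(-4))/5 = (⅕)*4 = ⅘ ≈ 0.80000)
j(k) = -k/3
c = -⅓ (c = -⅓*1 = -⅓ ≈ -0.33333)
(a(3, 0)*c)*b = (-1*0*(-⅓))*(⅘) = (0*(-⅓))*(⅘) = 0*(⅘) = 0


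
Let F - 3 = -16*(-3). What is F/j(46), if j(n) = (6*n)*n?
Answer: 17/4232 ≈ 0.0040170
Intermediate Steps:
j(n) = 6*n²
F = 51 (F = 3 - 16*(-3) = 3 + 48 = 51)
F/j(46) = 51/((6*46²)) = 51/((6*2116)) = 51/12696 = 51*(1/12696) = 17/4232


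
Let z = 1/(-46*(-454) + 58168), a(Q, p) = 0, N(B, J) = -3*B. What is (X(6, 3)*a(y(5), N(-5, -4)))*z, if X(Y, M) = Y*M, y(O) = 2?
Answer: 0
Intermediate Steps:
z = 1/79052 (z = 1/(20884 + 58168) = 1/79052 ≈ 1.2650e-5)
X(Y, M) = M*Y
(X(6, 3)*a(y(5), N(-5, -4)))*z = ((3*6)*0)*(1/79052) = (18*0)*(1/79052) = 0*(1/79052) = 0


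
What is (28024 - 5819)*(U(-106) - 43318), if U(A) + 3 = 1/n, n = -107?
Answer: -102927902340/107 ≈ -9.6194e+8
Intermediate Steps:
U(A) = -322/107 (U(A) = -3 + 1/(-107) = -3 - 1/107 = -322/107)
(28024 - 5819)*(U(-106) - 43318) = (28024 - 5819)*(-322/107 - 43318) = 22205*(-4635348/107) = -102927902340/107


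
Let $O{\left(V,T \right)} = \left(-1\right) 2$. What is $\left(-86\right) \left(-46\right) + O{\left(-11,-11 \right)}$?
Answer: $3954$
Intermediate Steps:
$O{\left(V,T \right)} = -2$
$\left(-86\right) \left(-46\right) + O{\left(-11,-11 \right)} = \left(-86\right) \left(-46\right) - 2 = 3956 - 2 = 3954$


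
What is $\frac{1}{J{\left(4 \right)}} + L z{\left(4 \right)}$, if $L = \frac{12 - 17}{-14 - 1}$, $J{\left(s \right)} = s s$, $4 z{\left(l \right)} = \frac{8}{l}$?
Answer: $\frac{11}{48} \approx 0.22917$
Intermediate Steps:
$z{\left(l \right)} = \frac{2}{l}$ ($z{\left(l \right)} = \frac{8 \frac{1}{l}}{4} = \frac{2}{l}$)
$J{\left(s \right)} = s^{2}$
$L = \frac{1}{3}$ ($L = - \frac{5}{-15} = \left(-5\right) \left(- \frac{1}{15}\right) = \frac{1}{3} \approx 0.33333$)
$\frac{1}{J{\left(4 \right)}} + L z{\left(4 \right)} = \frac{1}{4^{2}} + \frac{2 \cdot \frac{1}{4}}{3} = \frac{1}{16} + \frac{2 \cdot \frac{1}{4}}{3} = \frac{1}{16} + \frac{1}{3} \cdot \frac{1}{2} = \frac{1}{16} + \frac{1}{6} = \frac{11}{48}$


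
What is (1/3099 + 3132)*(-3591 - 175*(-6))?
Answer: -8221040443/1033 ≈ -7.9584e+6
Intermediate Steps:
(1/3099 + 3132)*(-3591 - 175*(-6)) = (1/3099 + 3132)*(-3591 + 1050) = (9706069/3099)*(-2541) = -8221040443/1033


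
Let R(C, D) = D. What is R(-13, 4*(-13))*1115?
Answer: -57980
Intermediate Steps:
R(-13, 4*(-13))*1115 = (4*(-13))*1115 = -52*1115 = -57980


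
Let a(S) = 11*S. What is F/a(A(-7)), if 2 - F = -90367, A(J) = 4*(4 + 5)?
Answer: 10041/44 ≈ 228.20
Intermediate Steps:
A(J) = 36 (A(J) = 4*9 = 36)
F = 90369 (F = 2 - 1*(-90367) = 2 + 90367 = 90369)
F/a(A(-7)) = 90369/((11*36)) = 90369/396 = 90369*(1/396) = 10041/44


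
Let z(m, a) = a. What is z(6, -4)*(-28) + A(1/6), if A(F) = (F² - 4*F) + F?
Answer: 4015/36 ≈ 111.53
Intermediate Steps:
A(F) = F² - 3*F
z(6, -4)*(-28) + A(1/6) = -4*(-28) + (-3 + 1/6)/6 = 112 + (-3 + ⅙)/6 = 112 + (⅙)*(-17/6) = 112 - 17/36 = 4015/36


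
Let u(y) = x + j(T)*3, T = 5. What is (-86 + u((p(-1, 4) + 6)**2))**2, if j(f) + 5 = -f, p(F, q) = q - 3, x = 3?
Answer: 12769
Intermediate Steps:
p(F, q) = -3 + q
j(f) = -5 - f
u(y) = -27 (u(y) = 3 + (-5 - 1*5)*3 = 3 + (-5 - 5)*3 = 3 - 10*3 = 3 - 30 = -27)
(-86 + u((p(-1, 4) + 6)**2))**2 = (-86 - 27)**2 = (-113)**2 = 12769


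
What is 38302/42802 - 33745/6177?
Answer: -603881018/132193977 ≈ -4.5681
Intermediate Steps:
38302/42802 - 33745/6177 = 38302*(1/42802) - 33745*1/6177 = 19151/21401 - 33745/6177 = -603881018/132193977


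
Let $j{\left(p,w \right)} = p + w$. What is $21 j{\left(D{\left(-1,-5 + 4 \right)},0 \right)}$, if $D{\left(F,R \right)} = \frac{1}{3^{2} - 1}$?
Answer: $\frac{21}{8} \approx 2.625$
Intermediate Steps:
$D{\left(F,R \right)} = \frac{1}{8}$ ($D{\left(F,R \right)} = \frac{1}{9 - 1} = \frac{1}{8}$)
$21 j{\left(D{\left(-1,-5 + 4 \right)},0 \right)} = 21 \left(\frac{1}{8} + 0\right) = 21 \cdot \frac{1}{8} = \frac{21}{8}$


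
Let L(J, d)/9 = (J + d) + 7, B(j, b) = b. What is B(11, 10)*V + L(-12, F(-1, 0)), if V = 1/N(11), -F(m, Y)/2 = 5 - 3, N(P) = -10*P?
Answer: -892/11 ≈ -81.091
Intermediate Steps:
F(m, Y) = -4 (F(m, Y) = -2*(5 - 3) = -2*2 = -4)
V = -1/110 (V = 1/(-10*11) = 1/(-110) = -1/110 ≈ -0.0090909)
L(J, d) = 63 + 9*J + 9*d (L(J, d) = 9*((J + d) + 7) = 9*(7 + J + d) = 63 + 9*J + 9*d)
B(11, 10)*V + L(-12, F(-1, 0)) = 10*(-1/110) + (63 + 9*(-12) + 9*(-4)) = -1/11 + (63 - 108 - 36) = -1/11 - 81 = -892/11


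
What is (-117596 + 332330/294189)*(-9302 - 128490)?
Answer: 4766930404930688/294189 ≈ 1.6204e+10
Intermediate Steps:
(-117596 + 332330/294189)*(-9302 - 128490) = (-117596 + 332330*(1/294189))*(-137792) = (-117596 + 332330/294189)*(-137792) = -34595117314/294189*(-137792) = 4766930404930688/294189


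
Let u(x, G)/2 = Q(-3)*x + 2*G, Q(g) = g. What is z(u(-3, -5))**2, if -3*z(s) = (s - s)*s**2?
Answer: 0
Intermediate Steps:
u(x, G) = -6*x + 4*G (u(x, G) = 2*(-3*x + 2*G) = -6*x + 4*G)
z(s) = 0 (z(s) = -(s - s)*s**2/3 = -0*s**2 = -1/3*0 = 0)
z(u(-3, -5))**2 = 0**2 = 0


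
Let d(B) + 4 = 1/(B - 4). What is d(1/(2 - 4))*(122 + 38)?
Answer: -6080/9 ≈ -675.56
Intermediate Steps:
d(B) = -4 + 1/(-4 + B) (d(B) = -4 + 1/(B - 4) = -4 + 1/(-4 + B))
d(1/(2 - 4))*(122 + 38) = ((17 - 4/(2 - 4))/(-4 + 1/(2 - 4)))*(122 + 38) = ((17 - 4/(-2))/(-4 + 1/(-2)))*160 = ((17 - 4*(-½))/(-4 - ½))*160 = ((17 + 2)/(-9/2))*160 = -2/9*19*160 = -38/9*160 = -6080/9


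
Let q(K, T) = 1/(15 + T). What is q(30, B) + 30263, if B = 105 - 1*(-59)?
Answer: 5417078/179 ≈ 30263.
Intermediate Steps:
B = 164 (B = 105 + 59 = 164)
q(30, B) + 30263 = 1/(15 + 164) + 30263 = 1/179 + 30263 = 5417078/179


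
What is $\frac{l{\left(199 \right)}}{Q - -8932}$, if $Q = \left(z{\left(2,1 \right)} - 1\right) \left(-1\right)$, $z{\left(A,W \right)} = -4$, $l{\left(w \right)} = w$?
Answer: $\frac{199}{8937} \approx 0.022267$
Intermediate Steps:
$Q = 5$ ($Q = \left(-4 - 1\right) \left(-1\right) = \left(-5\right) \left(-1\right) = 5$)
$\frac{l{\left(199 \right)}}{Q - -8932} = \frac{199}{5 - -8932} = \frac{199}{5 + 8932} = \frac{199}{8937}$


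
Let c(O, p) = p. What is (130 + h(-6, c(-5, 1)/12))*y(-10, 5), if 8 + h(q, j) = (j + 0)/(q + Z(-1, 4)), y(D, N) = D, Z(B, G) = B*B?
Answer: -7319/6 ≈ -1219.8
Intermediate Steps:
Z(B, G) = B²
h(q, j) = -8 + j/(1 + q) (h(q, j) = -8 + (j + 0)/(q + (-1)²) = -8 + j/(q + 1) = -8 + j/(1 + q))
(130 + h(-6, c(-5, 1)/12))*y(-10, 5) = (130 + (-8 + 1/12 - 8*(-6))/(1 - 6))*(-10) = (130 + (-8 + 1*(1/12) + 48)/(-5))*(-10) = (130 - (-8 + 1/12 + 48)/5)*(-10) = (130 - ⅕*481/12)*(-10) = (130 - 481/60)*(-10) = (7319/60)*(-10) = -7319/6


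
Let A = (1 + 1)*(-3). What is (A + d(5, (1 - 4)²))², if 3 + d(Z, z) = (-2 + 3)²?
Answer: 64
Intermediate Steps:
A = -6 (A = 2*(-3) = -6)
d(Z, z) = -2 (d(Z, z) = -3 + (-2 + 3)² = -3 + 1² = -3 + 1 = -2)
(A + d(5, (1 - 4)²))² = (-6 - 2)² = (-8)² = 64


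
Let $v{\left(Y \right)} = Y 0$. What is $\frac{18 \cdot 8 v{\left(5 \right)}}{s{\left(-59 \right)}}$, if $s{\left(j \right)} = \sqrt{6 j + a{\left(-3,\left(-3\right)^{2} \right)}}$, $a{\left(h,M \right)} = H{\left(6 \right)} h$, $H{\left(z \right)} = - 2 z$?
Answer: $0$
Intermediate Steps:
$v{\left(Y \right)} = 0$
$a{\left(h,M \right)} = - 12 h$ ($a{\left(h,M \right)} = \left(-2\right) 6 h = - 12 h$)
$s{\left(j \right)} = \sqrt{36 + 6 j}$ ($s{\left(j \right)} = \sqrt{6 j - -36} = \sqrt{6 j + 36} = \sqrt{36 + 6 j}$)
$\frac{18 \cdot 8 v{\left(5 \right)}}{s{\left(-59 \right)}} = \frac{18 \cdot 8 \cdot 0}{\sqrt{36 + 6 \left(-59\right)}} = \frac{144 \cdot 0}{\sqrt{36 - 354}} = \frac{0}{\sqrt{-318}} = \frac{0}{i \sqrt{318}} = 0 \left(- \frac{i \sqrt{318}}{318}\right) = 0$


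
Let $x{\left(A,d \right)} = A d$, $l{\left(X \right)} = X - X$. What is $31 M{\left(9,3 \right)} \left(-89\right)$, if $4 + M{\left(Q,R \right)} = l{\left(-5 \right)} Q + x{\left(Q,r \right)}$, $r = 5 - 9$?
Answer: $110360$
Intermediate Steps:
$l{\left(X \right)} = 0$
$r = -4$ ($r = 5 - 9 = -4$)
$M{\left(Q,R \right)} = -4 - 4 Q$ ($M{\left(Q,R \right)} = -4 + \left(0 Q + Q \left(-4\right)\right) = -4 + \left(0 - 4 Q\right) = -4 - 4 Q$)
$31 M{\left(9,3 \right)} \left(-89\right) = 31 \left(-4 - 36\right) \left(-89\right) = 31 \left(-40\right) \left(-89\right) = \left(-1240\right) \left(-89\right) = 110360$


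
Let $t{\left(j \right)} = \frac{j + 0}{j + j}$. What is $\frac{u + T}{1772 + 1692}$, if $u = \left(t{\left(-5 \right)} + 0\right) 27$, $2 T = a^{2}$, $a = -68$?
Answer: $\frac{4651}{6928} \approx 0.67133$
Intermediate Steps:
$T = 2312$ ($T = \frac{\left(-68\right)^{2}}{2} = \frac{1}{2} \cdot 4624 = 2312$)
$t{\left(j \right)} = \frac{1}{2}$ ($t{\left(j \right)} = \frac{j}{2 j} = j \frac{1}{2 j} = \frac{1}{2}$)
$u = \frac{27}{2}$ ($u = \left(\frac{1}{2} + 0\right) 27 = \frac{1}{2} \cdot 27 = \frac{27}{2} \approx 13.5$)
$\frac{u + T}{1772 + 1692} = \frac{\frac{27}{2} + 2312}{1772 + 1692} = \frac{4651}{2 \cdot 3464} = \frac{4651}{2} \cdot \frac{1}{3464} = \frac{4651}{6928}$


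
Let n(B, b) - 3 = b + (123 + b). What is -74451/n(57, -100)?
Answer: 74451/74 ≈ 1006.1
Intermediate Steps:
n(B, b) = 126 + 2*b (n(B, b) = 3 + (b + (123 + b)) = 3 + (123 + 2*b) = 126 + 2*b)
-74451/n(57, -100) = -74451/(126 + 2*(-100)) = -74451/(126 - 200) = -74451/(-74) = -74451*(-1/74) = 74451/74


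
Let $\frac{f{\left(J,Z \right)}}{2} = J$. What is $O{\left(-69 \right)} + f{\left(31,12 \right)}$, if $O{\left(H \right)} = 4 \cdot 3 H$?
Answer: $-766$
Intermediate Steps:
$f{\left(J,Z \right)} = 2 J$
$O{\left(H \right)} = 12 H$
$O{\left(-69 \right)} + f{\left(31,12 \right)} = 12 \left(-69\right) + 2 \cdot 31 = -828 + 62 = -766$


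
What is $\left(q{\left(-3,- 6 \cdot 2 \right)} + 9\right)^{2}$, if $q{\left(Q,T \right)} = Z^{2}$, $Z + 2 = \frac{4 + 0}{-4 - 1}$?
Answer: $\frac{177241}{625} \approx 283.59$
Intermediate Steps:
$Z = - \frac{14}{5}$ ($Z = -2 + \frac{4 + 0}{-4 - 1} = -2 + \frac{4}{-5} = -2 + 4 \left(- \frac{1}{5}\right) = -2 - \frac{4}{5} = - \frac{14}{5} \approx -2.8$)
$q{\left(Q,T \right)} = \frac{196}{25}$ ($q{\left(Q,T \right)} = \left(- \frac{14}{5}\right)^{2} = \frac{196}{25}$)
$\left(q{\left(-3,- 6 \cdot 2 \right)} + 9\right)^{2} = \left(\frac{196}{25} + 9\right)^{2} = \left(\frac{421}{25}\right)^{2} = \frac{177241}{625}$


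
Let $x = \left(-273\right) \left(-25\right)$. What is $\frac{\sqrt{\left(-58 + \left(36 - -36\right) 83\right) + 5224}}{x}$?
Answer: $\frac{\sqrt{1238}}{2275} \approx 0.015466$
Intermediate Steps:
$x = 6825$
$\frac{\sqrt{\left(-58 + \left(36 - -36\right) 83\right) + 5224}}{x} = \frac{\sqrt{\left(-58 + \left(36 - -36\right) 83\right) + 5224}}{6825} = \sqrt{\left(-58 + \left(36 + 36\right) 83\right) + 5224} \cdot \frac{1}{6825} = \sqrt{\left(-58 + 72 \cdot 83\right) + 5224} \cdot \frac{1}{6825} = \sqrt{\left(-58 + 5976\right) + 5224} \cdot \frac{1}{6825} = \sqrt{5918 + 5224} \cdot \frac{1}{6825} = \sqrt{11142} \cdot \frac{1}{6825} = 3 \sqrt{1238} \cdot \frac{1}{6825} = \frac{\sqrt{1238}}{2275}$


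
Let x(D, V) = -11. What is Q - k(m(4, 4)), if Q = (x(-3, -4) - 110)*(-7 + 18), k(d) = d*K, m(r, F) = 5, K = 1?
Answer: -1336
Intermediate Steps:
k(d) = d (k(d) = d*1 = d)
Q = -1331 (Q = (-11 - 110)*(-7 + 18) = -121*11 = -1331)
Q - k(m(4, 4)) = -1331 - 1*5 = -1331 - 5 = -1336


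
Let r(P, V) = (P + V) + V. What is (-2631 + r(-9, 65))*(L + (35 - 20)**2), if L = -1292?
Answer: 2678170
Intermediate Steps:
r(P, V) = P + 2*V
(-2631 + r(-9, 65))*(L + (35 - 20)**2) = (-2631 + (-9 + 2*65))*(-1292 + (35 - 20)**2) = (-2631 + (-9 + 130))*(-1292 + 15**2) = (-2631 + 121)*(-1292 + 225) = -2510*(-1067) = 2678170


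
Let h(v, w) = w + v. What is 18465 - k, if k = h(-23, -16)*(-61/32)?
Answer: 588501/32 ≈ 18391.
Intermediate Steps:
h(v, w) = v + w
k = 2379/32 (k = (-23 - 16)*(-61/32) = -(-2379)/32 = -39*(-61/32) = 2379/32 ≈ 74.344)
18465 - k = 18465 - 1*2379/32 = 18465 - 2379/32 = 588501/32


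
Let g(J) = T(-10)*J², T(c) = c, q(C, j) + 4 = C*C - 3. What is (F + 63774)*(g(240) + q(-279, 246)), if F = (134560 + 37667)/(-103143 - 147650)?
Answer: -7967617463882130/250793 ≈ -3.1770e+10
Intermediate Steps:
q(C, j) = -7 + C² (q(C, j) = -4 + (C*C - 3) = -4 + (C² - 3) = -4 + (-3 + C²) = -7 + C²)
F = -172227/250793 (F = 172227/(-250793) = 172227*(-1/250793) = -172227/250793 ≈ -0.68673)
g(J) = -10*J²
(F + 63774)*(g(240) + q(-279, 246)) = (-172227/250793 + 63774)*(-10*240² + (-7 + (-279)²)) = 15993900555*(-10*57600 + (-7 + 77841))/250793 = 15993900555*(-576000 + 77834)/250793 = (15993900555/250793)*(-498166) = -7967617463882130/250793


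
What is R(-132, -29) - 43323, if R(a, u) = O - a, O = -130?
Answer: -43321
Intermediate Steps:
R(a, u) = -130 - a
R(-132, -29) - 43323 = (-130 - 1*(-132)) - 43323 = (-130 + 132) - 43323 = 2 - 43323 = -43321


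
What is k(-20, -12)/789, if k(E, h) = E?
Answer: -20/789 ≈ -0.025349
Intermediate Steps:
k(-20, -12)/789 = -20/789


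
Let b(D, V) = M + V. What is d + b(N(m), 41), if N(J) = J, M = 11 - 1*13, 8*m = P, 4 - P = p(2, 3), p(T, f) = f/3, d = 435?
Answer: 474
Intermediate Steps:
p(T, f) = f/3 (p(T, f) = f*(⅓) = f/3)
P = 3 (P = 4 - 3/3 = 4 - 1*1 = 4 - 1 = 3)
m = 3/8 (m = (⅛)*3 = 3/8 ≈ 0.37500)
M = -2 (M = 11 - 13 = -2)
b(D, V) = -2 + V
d + b(N(m), 41) = 435 + (-2 + 41) = 435 + 39 = 474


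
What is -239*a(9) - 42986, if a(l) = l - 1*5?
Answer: -43942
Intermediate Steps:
a(l) = -5 + l (a(l) = l - 5 = -5 + l)
-239*a(9) - 42986 = -239*(-5 + 9) - 42986 = -239*4 - 42986 = -956 - 42986 = -43942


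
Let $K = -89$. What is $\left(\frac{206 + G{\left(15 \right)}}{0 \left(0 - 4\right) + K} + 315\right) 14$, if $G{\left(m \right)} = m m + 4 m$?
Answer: $\frac{385616}{89} \approx 4332.8$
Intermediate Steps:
$G{\left(m \right)} = m^{2} + 4 m$
$\left(\frac{206 + G{\left(15 \right)}}{0 \left(0 - 4\right) + K} + 315\right) 14 = \left(\frac{206 + 15 \left(4 + 15\right)}{0 \left(0 - 4\right) - 89} + 315\right) 14 = \left(\frac{206 + 15 \cdot 19}{0 \left(-4\right) - 89} + 315\right) 14 = \left(\frac{206 + 285}{0 - 89} + 315\right) 14 = \left(\frac{491}{-89} + 315\right) 14 = \left(491 \left(- \frac{1}{89}\right) + 315\right) 14 = \left(- \frac{491}{89} + 315\right) 14 = \frac{27544}{89} \cdot 14 = \frac{385616}{89}$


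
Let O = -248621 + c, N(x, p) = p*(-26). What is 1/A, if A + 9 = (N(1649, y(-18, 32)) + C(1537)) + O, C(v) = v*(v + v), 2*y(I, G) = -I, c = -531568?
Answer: 1/3944306 ≈ 2.5353e-7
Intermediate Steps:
y(I, G) = -I/2 (y(I, G) = (-I)/2 = -I/2)
N(x, p) = -26*p
C(v) = 2*v² (C(v) = v*(2*v) = 2*v²)
O = -780189 (O = -248621 - 531568 = -780189)
A = 3944306 (A = -9 + ((-(-13)*(-18) + 2*1537²) - 780189) = -9 + ((-26*9 + 2*2362369) - 780189) = -9 + ((-234 + 4724738) - 780189) = -9 + (4724504 - 780189) = -9 + 3944315 = 3944306)
1/A = 1/3944306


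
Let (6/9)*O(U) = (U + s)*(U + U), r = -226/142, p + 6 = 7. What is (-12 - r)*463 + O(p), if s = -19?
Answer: -345991/71 ≈ -4873.1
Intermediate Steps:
p = 1 (p = -6 + 7 = 1)
r = -113/71 (r = -226*1/142 = -113/71 ≈ -1.5915)
O(U) = 3*U*(-19 + U) (O(U) = 3*((U - 19)*(U + U))/2 = 3*((-19 + U)*(2*U))/2 = 3*(2*U*(-19 + U))/2 = 3*U*(-19 + U))
(-12 - r)*463 + O(p) = (-12 - 1*(-113/71))*463 + 3*1*(-19 + 1) = (-12 + 113/71)*463 + 3*1*(-18) = -739/71*463 - 54 = -342157/71 - 54 = -345991/71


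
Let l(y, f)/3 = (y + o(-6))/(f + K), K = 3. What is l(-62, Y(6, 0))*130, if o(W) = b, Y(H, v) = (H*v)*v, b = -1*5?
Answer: -8710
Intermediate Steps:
b = -5
Y(H, v) = H*v**2
o(W) = -5
l(y, f) = 3*(-5 + y)/(3 + f) (l(y, f) = 3*((y - 5)/(f + 3)) = 3*((-5 + y)/(3 + f)) = 3*(-5 + y)/(3 + f))
l(-62, Y(6, 0))*130 = (3*(-5 - 62)/(3 + 6*0**2))*130 = (3*(-67)/(3 + 6*0))*130 = (3*(-67)/(3 + 0))*130 = (3*(-67)/3)*130 = (3*(1/3)*(-67))*130 = -67*130 = -8710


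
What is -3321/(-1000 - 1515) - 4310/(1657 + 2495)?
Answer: 1474571/5221140 ≈ 0.28242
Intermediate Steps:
-3321/(-1000 - 1515) - 4310/(1657 + 2495) = -3321/(-2515) - 4310/4152 = -3321*(-1/2515) - 4310*1/4152 = 3321/2515 - 2155/2076 = 1474571/5221140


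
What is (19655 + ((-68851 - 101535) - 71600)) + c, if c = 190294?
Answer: -32037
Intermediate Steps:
(19655 + ((-68851 - 101535) - 71600)) + c = (19655 + ((-68851 - 101535) - 71600)) + 190294 = (19655 + (-170386 - 71600)) + 190294 = (19655 - 241986) + 190294 = -222331 + 190294 = -32037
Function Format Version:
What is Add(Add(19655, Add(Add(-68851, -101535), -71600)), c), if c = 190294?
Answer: -32037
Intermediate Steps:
Add(Add(19655, Add(Add(-68851, -101535), -71600)), c) = Add(Add(19655, Add(Add(-68851, -101535), -71600)), 190294) = Add(Add(19655, Add(-170386, -71600)), 190294) = Add(Add(19655, -241986), 190294) = Add(-222331, 190294) = -32037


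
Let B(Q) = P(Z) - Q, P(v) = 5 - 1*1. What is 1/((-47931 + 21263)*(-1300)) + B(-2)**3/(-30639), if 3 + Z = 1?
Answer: -2496114587/354068369200 ≈ -0.0070498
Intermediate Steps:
Z = -2 (Z = -3 + 1 = -2)
P(v) = 4 (P(v) = 5 - 1 = 4)
B(Q) = 4 - Q
1/((-47931 + 21263)*(-1300)) + B(-2)**3/(-30639) = 1/((-47931 + 21263)*(-1300)) + (4 - 1*(-2))**3/(-30639) = -1/1300/(-26668) + (4 + 2)**3*(-1/30639) = -1/26668*(-1/1300) + 6**3*(-1/30639) = 1/34668400 + 216*(-1/30639) = 1/34668400 - 72/10213 = -2496114587/354068369200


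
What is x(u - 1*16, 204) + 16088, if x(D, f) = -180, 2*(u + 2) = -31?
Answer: 15908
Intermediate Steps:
u = -35/2 (u = -2 + (½)*(-31) = -2 - 31/2 = -35/2 ≈ -17.500)
x(u - 1*16, 204) + 16088 = -180 + 16088 = 15908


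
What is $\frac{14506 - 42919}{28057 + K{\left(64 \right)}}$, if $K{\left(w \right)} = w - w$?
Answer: $- \frac{28413}{28057} \approx -1.0127$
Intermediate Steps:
$K{\left(w \right)} = 0$
$\frac{14506 - 42919}{28057 + K{\left(64 \right)}} = \frac{14506 - 42919}{28057 + 0} = - \frac{28413}{28057}$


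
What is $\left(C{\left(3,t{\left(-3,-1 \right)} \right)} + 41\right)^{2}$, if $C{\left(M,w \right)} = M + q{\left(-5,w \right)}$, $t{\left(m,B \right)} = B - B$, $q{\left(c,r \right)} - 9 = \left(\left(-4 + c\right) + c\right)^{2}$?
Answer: $62001$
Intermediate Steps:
$q{\left(c,r \right)} = 9 + \left(-4 + 2 c\right)^{2}$ ($q{\left(c,r \right)} = 9 + \left(\left(-4 + c\right) + c\right)^{2} = 9 + \left(-4 + 2 c\right)^{2}$)
$t{\left(m,B \right)} = 0$
$C{\left(M,w \right)} = 205 + M$ ($C{\left(M,w \right)} = M + \left(9 + 4 \left(-2 - 5\right)^{2}\right) = M + \left(9 + 4 \left(-7\right)^{2}\right) = M + \left(9 + 4 \cdot 49\right) = M + \left(9 + 196\right) = M + 205 = 205 + M$)
$\left(C{\left(3,t{\left(-3,-1 \right)} \right)} + 41\right)^{2} = \left(\left(205 + 3\right) + 41\right)^{2} = \left(208 + 41\right)^{2} = 249^{2} = 62001$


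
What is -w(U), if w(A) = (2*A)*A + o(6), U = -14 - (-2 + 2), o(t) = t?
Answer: -398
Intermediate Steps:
U = -14 (U = -14 - 1*0 = -14 + 0 = -14)
w(A) = 6 + 2*A**2 (w(A) = (2*A)*A + 6 = 2*A**2 + 6 = 6 + 2*A**2)
-w(U) = -(6 + 2*(-14)**2) = -(6 + 2*196) = -(6 + 392) = -1*398 = -398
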